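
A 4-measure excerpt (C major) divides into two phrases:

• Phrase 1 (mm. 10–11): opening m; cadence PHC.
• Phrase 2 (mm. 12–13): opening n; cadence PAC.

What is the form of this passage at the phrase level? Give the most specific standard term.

Phrase 1 ends with a Phrygian half cadence (weaker) and phrase 2 with a perfect authentic cadence (stronger): antecedent + consequent = a period.
The two phrases open with different material (m / n), so the period is contrasting.

contrasting period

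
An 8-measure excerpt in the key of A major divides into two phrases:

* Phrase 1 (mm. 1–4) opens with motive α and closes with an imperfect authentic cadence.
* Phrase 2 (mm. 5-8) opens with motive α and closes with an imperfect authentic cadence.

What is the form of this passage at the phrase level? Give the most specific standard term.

repeated phrase

Both phrases have the same opening (α) and the same cadence (imperfect authentic cadence): the second is a restatement, not a consequent, so this is a repeated phrase rather than a period.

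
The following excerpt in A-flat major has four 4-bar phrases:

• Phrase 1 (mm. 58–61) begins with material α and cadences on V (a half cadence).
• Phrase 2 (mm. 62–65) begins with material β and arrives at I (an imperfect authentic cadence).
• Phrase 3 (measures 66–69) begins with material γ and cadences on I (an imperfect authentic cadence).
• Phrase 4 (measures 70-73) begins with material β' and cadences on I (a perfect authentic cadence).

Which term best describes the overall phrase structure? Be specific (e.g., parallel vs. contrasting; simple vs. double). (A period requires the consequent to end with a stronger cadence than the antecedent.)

Four phrases in two halves: the first half (mm. 58–65) ends with an imperfect authentic cadence, the second (mm. 66–73) with a perfect authentic cadence — a large antecedent–consequent pair, i.e. a double period.
Phrase 3 begins with different material from phrase 1, making it contrasting.

contrasting double period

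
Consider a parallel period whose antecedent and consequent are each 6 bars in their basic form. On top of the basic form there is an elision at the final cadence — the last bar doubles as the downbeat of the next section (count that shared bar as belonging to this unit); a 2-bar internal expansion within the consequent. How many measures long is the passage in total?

14 measures

Basic parallel period: 6 + 6 = 12 bars.
12 (basic form) + 2 (internal expansion) = 14.
The elision shares a bar with the next section but does not change this unit's count.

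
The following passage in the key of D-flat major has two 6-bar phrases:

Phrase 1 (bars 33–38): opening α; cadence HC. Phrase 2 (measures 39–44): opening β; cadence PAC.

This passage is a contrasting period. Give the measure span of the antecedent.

The antecedent is the phrase ending with the weaker cadence (half cadence, phrase 1) and the consequent the one ending more conclusively (perfect authentic cadence, phrase 2); the antecedent is mm. 33–38.

measures 33–38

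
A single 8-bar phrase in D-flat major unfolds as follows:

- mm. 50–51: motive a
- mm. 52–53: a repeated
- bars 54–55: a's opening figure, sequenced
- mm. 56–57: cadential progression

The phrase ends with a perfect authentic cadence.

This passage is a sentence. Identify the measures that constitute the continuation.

measures 54–57

After the presentation (measures 50-53), the continuation covers the fragmentation through the cadence: measures 54-57.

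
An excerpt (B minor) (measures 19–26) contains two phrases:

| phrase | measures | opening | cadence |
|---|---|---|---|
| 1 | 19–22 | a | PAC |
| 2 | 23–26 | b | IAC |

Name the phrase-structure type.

The second phrase closes with an imperfect authentic cadence, which is not stronger than the first phrase's perfect authentic cadence; without a weak→strong cadential pair there is no antecedent–consequent relationship, so this is a phrase group rather than a period.

phrase group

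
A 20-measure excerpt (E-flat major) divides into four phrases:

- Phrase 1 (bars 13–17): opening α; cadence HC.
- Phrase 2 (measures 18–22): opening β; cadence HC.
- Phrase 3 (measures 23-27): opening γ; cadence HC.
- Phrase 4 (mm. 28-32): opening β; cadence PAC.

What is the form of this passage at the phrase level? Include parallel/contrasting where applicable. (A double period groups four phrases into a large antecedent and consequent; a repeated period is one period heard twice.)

contrasting double period

Four phrases in two halves: the first half (mm. 13–22) ends with a half cadence, the second (mm. 23–32) with a perfect authentic cadence — a large antecedent–consequent pair, i.e. a double period.
Phrase 3 begins with different material from phrase 1, making it contrasting.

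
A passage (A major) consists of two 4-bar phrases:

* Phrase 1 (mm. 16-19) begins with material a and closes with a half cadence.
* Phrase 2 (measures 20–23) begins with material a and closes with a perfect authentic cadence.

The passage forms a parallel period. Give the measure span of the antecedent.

measures 16–19

The phrase ending with the weaker cadence (half cadence) is the antecedent; the one ending more conclusively (perfect authentic cadence) is the consequent. The antecedent is measures 16–19.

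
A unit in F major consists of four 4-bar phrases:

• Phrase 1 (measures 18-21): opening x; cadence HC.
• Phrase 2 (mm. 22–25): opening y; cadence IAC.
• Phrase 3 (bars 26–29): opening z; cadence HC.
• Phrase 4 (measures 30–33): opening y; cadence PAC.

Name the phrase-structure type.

contrasting double period

Four phrases in two halves: the first half (mm. 18–25) ends with an imperfect authentic cadence, the second (mm. 26-33) with a perfect authentic cadence — a large antecedent–consequent pair, i.e. a double period.
Phrase 3 begins with different material from phrase 1, making it contrasting.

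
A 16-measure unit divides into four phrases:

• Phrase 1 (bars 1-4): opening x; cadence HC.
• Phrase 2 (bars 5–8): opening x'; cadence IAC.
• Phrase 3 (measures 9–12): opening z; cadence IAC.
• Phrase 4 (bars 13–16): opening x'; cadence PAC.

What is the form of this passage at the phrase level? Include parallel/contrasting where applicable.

Four phrases in two halves: the first half (mm. 1-8) ends with an imperfect authentic cadence, the second (measures 9–16) with a perfect authentic cadence — a large antecedent–consequent pair, i.e. a double period.
Phrase 3 begins with different material from phrase 1, making it contrasting.

contrasting double period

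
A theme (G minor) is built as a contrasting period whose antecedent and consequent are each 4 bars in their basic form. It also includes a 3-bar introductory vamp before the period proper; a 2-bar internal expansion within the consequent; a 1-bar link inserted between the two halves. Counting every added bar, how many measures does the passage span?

14 measures

Basic contrasting period: 4 + 4 = 8 bars.
8 (basic form) + 3 (introduction) + 2 (internal expansion) + 1 (link) = 14.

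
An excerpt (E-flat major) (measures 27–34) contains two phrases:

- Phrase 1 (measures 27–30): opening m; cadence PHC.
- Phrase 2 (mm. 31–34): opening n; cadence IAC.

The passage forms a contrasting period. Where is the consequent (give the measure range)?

The antecedent is the phrase ending with the weaker cadence (Phrygian half cadence, phrase 1) and the consequent the one ending more conclusively (imperfect authentic cadence, phrase 2); the consequent is bars 31-34.

measures 31–34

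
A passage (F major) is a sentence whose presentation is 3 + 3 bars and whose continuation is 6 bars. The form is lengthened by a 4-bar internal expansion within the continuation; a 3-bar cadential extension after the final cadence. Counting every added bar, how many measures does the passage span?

19 measures

Basic sentence: 3 + 3 + 6 = 12 bars.
12 (basic form) + 4 (internal expansion) + 3 (cadential extension) = 19.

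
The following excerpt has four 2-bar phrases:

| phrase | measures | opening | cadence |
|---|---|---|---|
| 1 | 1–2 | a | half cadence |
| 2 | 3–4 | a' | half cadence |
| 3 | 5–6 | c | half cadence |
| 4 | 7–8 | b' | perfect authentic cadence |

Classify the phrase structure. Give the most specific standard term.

Four phrases in two halves: the first half (mm. 1–4) ends with a half cadence, the second (mm. 5–8) with a perfect authentic cadence — a large antecedent–consequent pair, i.e. a double period.
Phrase 3 begins with different material from phrase 1, making it contrasting.

contrasting double period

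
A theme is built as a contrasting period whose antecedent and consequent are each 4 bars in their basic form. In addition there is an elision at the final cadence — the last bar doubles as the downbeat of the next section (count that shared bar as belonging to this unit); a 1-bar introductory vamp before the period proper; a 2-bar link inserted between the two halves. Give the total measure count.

11 measures

Basic contrasting period: 4 + 4 = 8 bars.
8 (basic form) + 1 (introduction) + 2 (link) = 11.
The elision shares a bar with the next section but does not change this unit's count.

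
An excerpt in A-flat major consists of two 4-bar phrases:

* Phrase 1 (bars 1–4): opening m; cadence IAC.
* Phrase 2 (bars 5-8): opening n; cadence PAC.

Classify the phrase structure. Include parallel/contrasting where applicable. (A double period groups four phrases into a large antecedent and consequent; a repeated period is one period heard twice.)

Phrase 1 ends with an imperfect authentic cadence (weaker) and phrase 2 with a perfect authentic cadence (stronger): antecedent + consequent = a period.
The two phrases open with different material (m / n), so the period is contrasting.

contrasting period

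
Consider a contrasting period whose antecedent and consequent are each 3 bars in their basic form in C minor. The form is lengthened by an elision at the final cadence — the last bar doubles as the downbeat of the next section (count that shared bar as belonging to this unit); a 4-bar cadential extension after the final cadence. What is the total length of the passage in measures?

Basic contrasting period: 3 + 3 = 6 bars.
6 (basic form) + 4 (cadential extension) = 10.
The elision shares a bar with the next section but does not change this unit's count.

10 measures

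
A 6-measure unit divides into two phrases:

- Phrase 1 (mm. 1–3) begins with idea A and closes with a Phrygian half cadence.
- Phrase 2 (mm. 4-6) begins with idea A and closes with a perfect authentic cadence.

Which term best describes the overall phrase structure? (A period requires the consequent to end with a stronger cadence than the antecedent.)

Phrase 1 ends with a Phrygian half cadence (weaker) and phrase 2 with a perfect authentic cadence (stronger): antecedent + consequent = a period.
The two phrases open with the same material (A / A), so the period is parallel.

parallel period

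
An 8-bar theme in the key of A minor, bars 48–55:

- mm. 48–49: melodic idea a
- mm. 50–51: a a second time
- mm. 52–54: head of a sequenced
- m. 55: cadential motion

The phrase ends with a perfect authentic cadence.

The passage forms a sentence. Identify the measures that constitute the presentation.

measures 48–51

The presentation of a sentence is the basic idea (mm. 48–49) plus its repetition (bars 50–51); the presentation is therefore bars 48-51.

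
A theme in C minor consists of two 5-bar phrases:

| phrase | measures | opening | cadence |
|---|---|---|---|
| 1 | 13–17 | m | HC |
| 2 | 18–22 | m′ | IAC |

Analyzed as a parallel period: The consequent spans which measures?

measures 18–22

The antecedent is the phrase ending with the weaker cadence (half cadence, phrase 1) and the consequent the one ending more conclusively (imperfect authentic cadence, phrase 2); the consequent is measures 18–22.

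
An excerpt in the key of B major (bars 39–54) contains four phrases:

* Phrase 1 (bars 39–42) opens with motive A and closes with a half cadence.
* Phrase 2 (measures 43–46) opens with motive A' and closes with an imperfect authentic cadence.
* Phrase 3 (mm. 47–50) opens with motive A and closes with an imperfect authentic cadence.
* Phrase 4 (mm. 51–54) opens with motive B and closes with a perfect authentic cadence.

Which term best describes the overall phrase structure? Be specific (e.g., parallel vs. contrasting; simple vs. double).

parallel double period

Four phrases in two halves: the first half (mm. 39–46) ends with an imperfect authentic cadence, the second (mm. 47-54) with a perfect authentic cadence — a large antecedent–consequent pair, i.e. a double period.
Phrase 3 begins with the same material as phrase 1, making it parallel.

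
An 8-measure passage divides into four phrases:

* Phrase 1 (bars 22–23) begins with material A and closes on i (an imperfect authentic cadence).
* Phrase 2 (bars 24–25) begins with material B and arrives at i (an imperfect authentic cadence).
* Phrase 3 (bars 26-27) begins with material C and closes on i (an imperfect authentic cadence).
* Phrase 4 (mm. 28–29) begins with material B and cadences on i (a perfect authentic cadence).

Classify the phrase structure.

Four phrases in two halves: the first half (mm. 22–25) ends with an imperfect authentic cadence, the second (mm. 26–29) with a perfect authentic cadence — a large antecedent–consequent pair, i.e. a double period.
Phrase 3 begins with different material from phrase 1, making it contrasting.

contrasting double period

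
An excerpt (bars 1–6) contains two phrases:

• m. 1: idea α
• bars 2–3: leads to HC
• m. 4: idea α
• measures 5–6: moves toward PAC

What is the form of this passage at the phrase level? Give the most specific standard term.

parallel period

Phrase 1 ends with a half cadence (weaker) and phrase 2 with a perfect authentic cadence (stronger): antecedent + consequent = a period.
The two phrases open with the same material (α / α), so the period is parallel.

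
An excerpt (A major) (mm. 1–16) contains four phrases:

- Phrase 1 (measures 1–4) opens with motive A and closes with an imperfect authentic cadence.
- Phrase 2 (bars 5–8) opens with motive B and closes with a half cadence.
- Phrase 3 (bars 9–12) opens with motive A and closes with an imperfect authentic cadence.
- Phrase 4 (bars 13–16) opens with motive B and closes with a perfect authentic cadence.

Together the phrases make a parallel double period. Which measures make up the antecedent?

measures 1–8

In a double period the first pair of phrases (ending half cadence) is the large antecedent and the second pair (ending perfect authentic cadence) is the large consequent; the antecedent is measures 1–8.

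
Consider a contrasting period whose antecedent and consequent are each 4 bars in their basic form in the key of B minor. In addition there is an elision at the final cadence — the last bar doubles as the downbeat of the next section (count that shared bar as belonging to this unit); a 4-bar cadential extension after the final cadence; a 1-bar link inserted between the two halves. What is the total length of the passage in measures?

Basic contrasting period: 4 + 4 = 8 bars.
8 (basic form) + 4 (cadential extension) + 1 (link) = 13.
The elision shares a bar with the next section but does not change this unit's count.

13 measures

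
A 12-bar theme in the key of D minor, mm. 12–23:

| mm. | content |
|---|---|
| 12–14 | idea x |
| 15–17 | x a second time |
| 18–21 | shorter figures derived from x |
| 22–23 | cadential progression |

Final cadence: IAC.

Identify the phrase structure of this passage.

Basic idea (measures 12–14) + its repetition (mm. 15–17) form the presentation; fragmentation and cadence (bars 18-23) form the continuation — the 12-bar whole is a sentence.

sentence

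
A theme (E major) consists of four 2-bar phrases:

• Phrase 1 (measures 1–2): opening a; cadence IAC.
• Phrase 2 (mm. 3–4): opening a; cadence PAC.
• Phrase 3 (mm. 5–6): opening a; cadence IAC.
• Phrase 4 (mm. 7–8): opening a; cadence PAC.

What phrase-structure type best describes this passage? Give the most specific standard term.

The cadence pattern IAC–PAC–IAC–PAC is weak–strong twice, and phrases 3–4 restate phrases 1–2: a period heard twice, not a double period (which would end weakly at phrase 2).

repeated period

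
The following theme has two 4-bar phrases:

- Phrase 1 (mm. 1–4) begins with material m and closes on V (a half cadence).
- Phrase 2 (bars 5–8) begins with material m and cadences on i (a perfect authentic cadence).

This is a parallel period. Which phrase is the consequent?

The phrase ending with the weaker cadence (half cadence) is the antecedent; the one ending more conclusively (perfect authentic cadence) is the consequent. The consequent is phrase 2.

phrase 2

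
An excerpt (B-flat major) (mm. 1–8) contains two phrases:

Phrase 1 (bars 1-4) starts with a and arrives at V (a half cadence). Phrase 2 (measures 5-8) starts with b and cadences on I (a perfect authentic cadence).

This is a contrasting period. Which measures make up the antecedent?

measures 1–4

The phrase ending with the weaker cadence (half cadence) is the antecedent; the one ending more conclusively (perfect authentic cadence) is the consequent. The antecedent is measures 1–4.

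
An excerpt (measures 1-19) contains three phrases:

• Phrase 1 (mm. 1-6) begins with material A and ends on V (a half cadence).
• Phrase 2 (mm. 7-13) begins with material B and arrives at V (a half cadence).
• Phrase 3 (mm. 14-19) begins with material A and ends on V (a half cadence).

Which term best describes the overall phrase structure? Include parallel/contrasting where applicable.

phrase group

The final phrase closes with a half cadence, which is not stronger than the preceding half cadence; the 3 phrases lack an overall antecedent–consequent design and so form a phrase group.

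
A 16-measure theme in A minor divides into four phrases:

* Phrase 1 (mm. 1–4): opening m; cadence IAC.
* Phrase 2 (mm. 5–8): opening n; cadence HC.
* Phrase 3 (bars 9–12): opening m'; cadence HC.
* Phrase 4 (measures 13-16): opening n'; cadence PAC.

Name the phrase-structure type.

parallel double period

Four phrases in two halves: the first half (bars 1-8) ends with a half cadence, the second (bars 9–16) with a perfect authentic cadence — a large antecedent–consequent pair, i.e. a double period.
Phrase 3 begins with the same material as phrase 1, making it parallel.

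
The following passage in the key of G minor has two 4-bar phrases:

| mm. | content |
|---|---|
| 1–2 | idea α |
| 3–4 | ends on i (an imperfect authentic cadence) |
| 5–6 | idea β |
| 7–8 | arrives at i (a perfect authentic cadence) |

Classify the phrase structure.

Phrase 1 ends with an imperfect authentic cadence (weaker) and phrase 2 with a perfect authentic cadence (stronger): antecedent + consequent = a period.
The two phrases open with different material (α / β), so the period is contrasting.

contrasting period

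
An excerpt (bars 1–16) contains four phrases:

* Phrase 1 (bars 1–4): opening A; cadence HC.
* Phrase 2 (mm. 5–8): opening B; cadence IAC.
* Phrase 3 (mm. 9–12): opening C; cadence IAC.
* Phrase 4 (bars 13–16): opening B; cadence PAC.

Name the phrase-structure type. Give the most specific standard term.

Four phrases in two halves: the first half (mm. 1–8) ends with an imperfect authentic cadence, the second (measures 9–16) with a perfect authentic cadence — a large antecedent–consequent pair, i.e. a double period.
Phrase 3 begins with different material from phrase 1, making it contrasting.

contrasting double period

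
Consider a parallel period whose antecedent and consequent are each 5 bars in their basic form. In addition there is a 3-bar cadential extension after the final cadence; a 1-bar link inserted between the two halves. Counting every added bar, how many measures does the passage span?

14 measures

Basic parallel period: 5 + 5 = 10 bars.
10 (basic form) + 3 (cadential extension) + 1 (link) = 14.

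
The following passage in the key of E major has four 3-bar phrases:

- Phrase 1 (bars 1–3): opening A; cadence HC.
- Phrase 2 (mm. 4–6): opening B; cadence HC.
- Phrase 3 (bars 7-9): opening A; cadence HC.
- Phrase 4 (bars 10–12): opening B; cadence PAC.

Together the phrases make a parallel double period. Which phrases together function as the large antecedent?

phrases 1 and 2

In a double period the first pair of phrases (ending half cadence) is the large antecedent and the second pair (ending perfect authentic cadence) is the large consequent; the antecedent is phrases 1 and 2.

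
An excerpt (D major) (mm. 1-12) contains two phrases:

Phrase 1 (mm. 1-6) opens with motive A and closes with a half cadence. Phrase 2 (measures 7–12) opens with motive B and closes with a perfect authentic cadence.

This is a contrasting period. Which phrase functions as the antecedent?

phrase 1

The phrase ending with the weaker cadence (half cadence) is the antecedent; the one ending more conclusively (perfect authentic cadence) is the consequent. The antecedent is phrase 1.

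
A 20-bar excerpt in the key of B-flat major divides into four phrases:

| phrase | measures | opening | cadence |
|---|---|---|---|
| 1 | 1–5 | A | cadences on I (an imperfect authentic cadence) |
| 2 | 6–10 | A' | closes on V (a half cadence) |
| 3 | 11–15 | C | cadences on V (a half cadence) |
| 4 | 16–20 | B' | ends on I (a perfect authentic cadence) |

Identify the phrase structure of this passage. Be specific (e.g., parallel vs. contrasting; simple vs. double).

contrasting double period

Four phrases in two halves: the first half (measures 1–10) ends with a half cadence, the second (mm. 11–20) with a perfect authentic cadence — a large antecedent–consequent pair, i.e. a double period.
Phrase 3 begins with different material from phrase 1, making it contrasting.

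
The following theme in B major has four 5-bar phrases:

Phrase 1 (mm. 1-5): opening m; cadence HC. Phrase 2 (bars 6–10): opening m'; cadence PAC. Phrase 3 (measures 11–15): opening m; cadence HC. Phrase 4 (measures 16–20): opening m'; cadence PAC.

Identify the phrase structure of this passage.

repeated period

The cadence pattern HC–PAC–HC–PAC is weak–strong twice, and phrases 3–4 restate phrases 1–2: a period heard twice, not a double period (which would end weakly at phrase 2).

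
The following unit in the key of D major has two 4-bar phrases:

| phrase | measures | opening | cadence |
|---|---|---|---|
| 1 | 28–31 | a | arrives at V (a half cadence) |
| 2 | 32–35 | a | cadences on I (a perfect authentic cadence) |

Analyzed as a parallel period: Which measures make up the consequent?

The antecedent is the phrase ending with the weaker cadence (half cadence, phrase 1) and the consequent the one ending more conclusively (perfect authentic cadence, phrase 2); the consequent is measures 32–35.

measures 32–35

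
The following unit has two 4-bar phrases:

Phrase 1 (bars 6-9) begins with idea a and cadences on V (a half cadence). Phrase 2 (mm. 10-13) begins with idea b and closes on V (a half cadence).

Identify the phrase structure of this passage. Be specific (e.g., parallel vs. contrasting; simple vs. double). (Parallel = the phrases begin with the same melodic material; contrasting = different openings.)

phrase group

The second phrase closes with a half cadence, which is not stronger than the first phrase's half cadence; without a weak→strong cadential pair there is no antecedent–consequent relationship, so this is a phrase group rather than a period.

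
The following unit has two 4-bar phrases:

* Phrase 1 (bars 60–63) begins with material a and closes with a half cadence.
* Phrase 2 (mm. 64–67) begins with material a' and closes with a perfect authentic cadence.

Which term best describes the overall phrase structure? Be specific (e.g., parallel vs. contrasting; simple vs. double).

parallel period

Phrase 1 ends with a half cadence (weaker) and phrase 2 with a perfect authentic cadence (stronger): antecedent + consequent = a period.
The two phrases open with the same material (a / a'), so the period is parallel.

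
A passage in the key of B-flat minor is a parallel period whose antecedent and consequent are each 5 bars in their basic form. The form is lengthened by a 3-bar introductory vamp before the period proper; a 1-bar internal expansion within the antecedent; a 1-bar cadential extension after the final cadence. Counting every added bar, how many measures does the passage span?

Basic parallel period: 5 + 5 = 10 bars.
10 (basic form) + 3 (introduction) + 1 (internal expansion) + 1 (cadential extension) = 15.

15 measures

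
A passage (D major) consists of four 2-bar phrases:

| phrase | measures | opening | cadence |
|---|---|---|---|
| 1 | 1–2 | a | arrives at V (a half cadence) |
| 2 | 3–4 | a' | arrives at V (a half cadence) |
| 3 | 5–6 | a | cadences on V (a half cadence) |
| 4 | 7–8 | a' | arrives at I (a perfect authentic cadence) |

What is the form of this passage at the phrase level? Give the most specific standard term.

parallel double period

Four phrases in two halves: the first half (mm. 1–4) ends with a half cadence, the second (mm. 5-8) with a perfect authentic cadence — a large antecedent–consequent pair, i.e. a double period.
Phrase 3 begins with the same material as phrase 1, making it parallel.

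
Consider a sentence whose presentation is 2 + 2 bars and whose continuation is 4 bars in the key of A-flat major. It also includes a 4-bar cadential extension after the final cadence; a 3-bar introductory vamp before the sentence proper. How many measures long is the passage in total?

15 measures

Basic sentence: 2 + 2 + 4 = 8 bars.
8 (basic form) + 4 (cadential extension) + 3 (introduction) = 15.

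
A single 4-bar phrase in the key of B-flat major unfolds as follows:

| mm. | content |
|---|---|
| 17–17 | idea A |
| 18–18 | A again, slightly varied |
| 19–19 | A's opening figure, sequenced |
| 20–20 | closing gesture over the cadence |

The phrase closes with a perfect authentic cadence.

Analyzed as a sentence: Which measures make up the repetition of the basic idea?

The presentation of a sentence is the basic idea (bar 17) plus its repetition (m. 18); the repetition of the basic idea is therefore bar 18.

measures 18–18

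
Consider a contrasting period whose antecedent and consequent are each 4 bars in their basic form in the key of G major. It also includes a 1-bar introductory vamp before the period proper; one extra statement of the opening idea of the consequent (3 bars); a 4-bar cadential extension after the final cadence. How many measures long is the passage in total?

Basic contrasting period: 4 + 4 = 8 bars.
8 (basic form) + 1 (introduction) + 3 (extra statement) + 4 (cadential extension) = 16.

16 measures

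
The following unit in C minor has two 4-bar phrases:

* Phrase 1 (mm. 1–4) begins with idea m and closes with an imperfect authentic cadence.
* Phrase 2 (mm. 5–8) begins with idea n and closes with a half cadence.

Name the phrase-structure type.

phrase group

The second phrase closes with a half cadence, which is not stronger than the first phrase's imperfect authentic cadence; without a weak→strong cadential pair there is no antecedent–consequent relationship, so this is a phrase group rather than a period.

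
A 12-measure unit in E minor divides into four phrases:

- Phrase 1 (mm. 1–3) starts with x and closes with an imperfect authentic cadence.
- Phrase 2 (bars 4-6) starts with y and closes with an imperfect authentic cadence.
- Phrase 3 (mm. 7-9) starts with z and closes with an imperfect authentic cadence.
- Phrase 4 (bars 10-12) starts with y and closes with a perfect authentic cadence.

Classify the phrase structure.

contrasting double period

Four phrases in two halves: the first half (mm. 1–6) ends with an imperfect authentic cadence, the second (mm. 7–12) with a perfect authentic cadence — a large antecedent–consequent pair, i.e. a double period.
Phrase 3 begins with different material from phrase 1, making it contrasting.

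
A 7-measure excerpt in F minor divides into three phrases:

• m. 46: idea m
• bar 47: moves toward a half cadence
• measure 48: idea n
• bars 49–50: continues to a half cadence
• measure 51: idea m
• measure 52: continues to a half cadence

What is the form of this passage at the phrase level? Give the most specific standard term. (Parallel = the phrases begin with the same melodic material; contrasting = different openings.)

phrase group

The final phrase closes with a half cadence, which is not stronger than the preceding half cadence; the 3 phrases lack an overall antecedent–consequent design and so form a phrase group.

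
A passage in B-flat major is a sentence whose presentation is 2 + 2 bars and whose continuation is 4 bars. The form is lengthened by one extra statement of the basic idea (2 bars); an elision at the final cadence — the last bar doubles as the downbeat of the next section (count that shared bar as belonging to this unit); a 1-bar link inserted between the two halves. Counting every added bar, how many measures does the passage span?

11 measures

Basic sentence: 2 + 2 + 4 = 8 bars.
8 (basic form) + 2 (extra statement) + 1 (link) = 11.
The elision shares a bar with the next section but does not change this unit's count.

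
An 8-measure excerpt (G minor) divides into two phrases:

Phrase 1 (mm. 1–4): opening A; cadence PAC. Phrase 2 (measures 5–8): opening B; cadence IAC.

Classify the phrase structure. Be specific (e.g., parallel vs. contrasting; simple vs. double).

The second phrase closes with an imperfect authentic cadence, which is not stronger than the first phrase's perfect authentic cadence; without a weak→strong cadential pair there is no antecedent–consequent relationship, so this is a phrase group rather than a period.

phrase group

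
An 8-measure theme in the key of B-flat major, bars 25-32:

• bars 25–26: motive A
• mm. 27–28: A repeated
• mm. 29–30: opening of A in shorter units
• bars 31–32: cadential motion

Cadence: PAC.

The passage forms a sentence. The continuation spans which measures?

measures 29–32

After the presentation (measures 25-28), the continuation covers the fragmentation through the cadence: measures 29–32.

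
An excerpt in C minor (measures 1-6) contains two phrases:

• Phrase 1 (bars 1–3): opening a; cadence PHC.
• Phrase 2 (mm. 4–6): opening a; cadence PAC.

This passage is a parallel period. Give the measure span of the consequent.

The antecedent is the phrase ending with the weaker cadence (Phrygian half cadence, phrase 1) and the consequent the one ending more conclusively (perfect authentic cadence, phrase 2); the consequent is bars 4-6.

measures 4–6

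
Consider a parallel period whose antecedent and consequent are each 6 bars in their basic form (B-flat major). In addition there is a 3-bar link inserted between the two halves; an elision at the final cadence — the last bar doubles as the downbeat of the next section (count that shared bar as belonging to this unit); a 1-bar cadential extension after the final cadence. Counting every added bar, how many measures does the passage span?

Basic parallel period: 6 + 6 = 12 bars.
12 (basic form) + 3 (link) + 1 (cadential extension) = 16.
The elision shares a bar with the next section but does not change this unit's count.

16 measures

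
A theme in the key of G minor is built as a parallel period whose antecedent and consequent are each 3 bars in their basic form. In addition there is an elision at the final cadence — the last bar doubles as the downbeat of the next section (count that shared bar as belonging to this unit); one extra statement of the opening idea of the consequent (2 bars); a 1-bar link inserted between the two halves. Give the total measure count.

Basic parallel period: 3 + 3 = 6 bars.
6 (basic form) + 2 (extra statement) + 1 (link) = 9.
The elision shares a bar with the next section but does not change this unit's count.

9 measures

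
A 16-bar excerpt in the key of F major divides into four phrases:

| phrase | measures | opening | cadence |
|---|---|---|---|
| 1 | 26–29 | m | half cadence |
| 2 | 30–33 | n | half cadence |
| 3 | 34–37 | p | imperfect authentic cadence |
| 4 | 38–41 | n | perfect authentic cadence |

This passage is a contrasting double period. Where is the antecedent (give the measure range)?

In a double period the four phrases pair into a large antecedent (phrases 1–2, ending half cadence) and a large consequent (phrases 3–4, ending perfect authentic cadence). The antecedent spans bars 26–33.

measures 26–33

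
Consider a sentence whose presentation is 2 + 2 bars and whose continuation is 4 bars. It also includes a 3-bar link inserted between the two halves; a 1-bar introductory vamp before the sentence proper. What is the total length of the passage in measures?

Basic sentence: 2 + 2 + 4 = 8 bars.
8 (basic form) + 3 (link) + 1 (introduction) = 12.

12 measures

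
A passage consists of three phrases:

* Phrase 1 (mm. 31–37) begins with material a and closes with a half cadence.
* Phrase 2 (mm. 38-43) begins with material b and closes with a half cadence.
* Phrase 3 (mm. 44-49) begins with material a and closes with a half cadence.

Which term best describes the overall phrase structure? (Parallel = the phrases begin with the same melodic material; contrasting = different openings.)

The final phrase closes with a half cadence, which is not stronger than the preceding half cadence; the 3 phrases lack an overall antecedent–consequent design and so form a phrase group.

phrase group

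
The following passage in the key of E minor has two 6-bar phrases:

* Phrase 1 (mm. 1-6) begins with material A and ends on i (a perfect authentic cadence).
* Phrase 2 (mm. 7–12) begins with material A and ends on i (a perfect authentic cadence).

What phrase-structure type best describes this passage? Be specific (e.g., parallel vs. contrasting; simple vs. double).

Both phrases have the same opening (A) and the same cadence (perfect authentic cadence): the second is a restatement, not a consequent, so this is a repeated phrase rather than a period.

repeated phrase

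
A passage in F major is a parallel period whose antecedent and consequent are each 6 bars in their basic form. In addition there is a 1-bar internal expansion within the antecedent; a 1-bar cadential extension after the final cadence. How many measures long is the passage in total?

14 measures

Basic parallel period: 6 + 6 = 12 bars.
12 (basic form) + 1 (internal expansion) + 1 (cadential extension) = 14.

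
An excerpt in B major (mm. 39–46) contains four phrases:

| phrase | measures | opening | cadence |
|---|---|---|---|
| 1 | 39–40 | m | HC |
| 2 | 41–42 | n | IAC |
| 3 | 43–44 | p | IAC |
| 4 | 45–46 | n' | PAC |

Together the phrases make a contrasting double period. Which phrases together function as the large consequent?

In a double period the first pair of phrases (ending imperfect authentic cadence) is the large antecedent and the second pair (ending perfect authentic cadence) is the large consequent; the consequent is phrases 3 and 4.

phrases 3 and 4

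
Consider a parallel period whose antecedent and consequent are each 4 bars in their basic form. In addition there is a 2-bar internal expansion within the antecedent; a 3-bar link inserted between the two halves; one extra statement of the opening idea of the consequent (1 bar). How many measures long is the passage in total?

14 measures

Basic parallel period: 4 + 4 = 8 bars.
8 (basic form) + 2 (internal expansion) + 3 (link) + 1 (extra statement) = 14.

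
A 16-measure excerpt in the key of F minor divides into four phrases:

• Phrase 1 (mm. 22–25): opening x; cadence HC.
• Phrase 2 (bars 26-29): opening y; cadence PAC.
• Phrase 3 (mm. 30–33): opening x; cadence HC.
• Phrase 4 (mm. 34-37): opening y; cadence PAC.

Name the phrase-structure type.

The cadence pattern HC–PAC–HC–PAC is weak–strong twice, and phrases 3–4 restate phrases 1–2: a period heard twice, not a double period (which would end weakly at phrase 2).

repeated period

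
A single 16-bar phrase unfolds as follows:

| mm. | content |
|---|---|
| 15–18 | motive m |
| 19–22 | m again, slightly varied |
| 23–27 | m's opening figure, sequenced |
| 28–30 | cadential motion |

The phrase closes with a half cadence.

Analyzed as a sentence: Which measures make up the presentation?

measures 15–22

The presentation of a sentence is the basic idea (mm. 15-18) plus its repetition (mm. 19–22); the presentation is therefore mm. 15-22.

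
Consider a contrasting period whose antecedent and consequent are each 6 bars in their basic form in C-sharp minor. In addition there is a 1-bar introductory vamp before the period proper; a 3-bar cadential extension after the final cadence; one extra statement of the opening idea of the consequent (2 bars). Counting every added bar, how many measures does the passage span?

Basic contrasting period: 6 + 6 = 12 bars.
12 (basic form) + 1 (introduction) + 3 (cadential extension) + 2 (extra statement) = 18.

18 measures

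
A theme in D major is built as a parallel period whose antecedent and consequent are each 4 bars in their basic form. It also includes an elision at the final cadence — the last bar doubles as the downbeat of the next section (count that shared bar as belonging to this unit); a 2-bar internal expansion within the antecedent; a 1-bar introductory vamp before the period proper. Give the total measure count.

11 measures

Basic parallel period: 4 + 4 = 8 bars.
8 (basic form) + 2 (internal expansion) + 1 (introduction) = 11.
The elision shares a bar with the next section but does not change this unit's count.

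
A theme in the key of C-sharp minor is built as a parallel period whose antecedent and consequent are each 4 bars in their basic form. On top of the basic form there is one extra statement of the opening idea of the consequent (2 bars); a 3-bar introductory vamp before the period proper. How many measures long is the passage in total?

13 measures

Basic parallel period: 4 + 4 = 8 bars.
8 (basic form) + 2 (extra statement) + 3 (introduction) = 13.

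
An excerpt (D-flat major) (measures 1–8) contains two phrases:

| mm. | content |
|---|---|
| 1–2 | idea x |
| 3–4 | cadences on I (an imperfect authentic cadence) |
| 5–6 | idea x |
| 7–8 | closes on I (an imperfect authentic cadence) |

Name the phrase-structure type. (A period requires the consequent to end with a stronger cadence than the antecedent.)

Both phrases have the same opening (x) and the same cadence (imperfect authentic cadence): the second is a restatement, not a consequent, so this is a repeated phrase rather than a period.

repeated phrase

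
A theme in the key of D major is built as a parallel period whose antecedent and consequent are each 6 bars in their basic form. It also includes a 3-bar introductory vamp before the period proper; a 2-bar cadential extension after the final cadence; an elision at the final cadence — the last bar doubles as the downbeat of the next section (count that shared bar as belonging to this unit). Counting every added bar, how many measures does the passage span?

17 measures

Basic parallel period: 6 + 6 = 12 bars.
12 (basic form) + 3 (introduction) + 2 (cadential extension) = 17.
The elision shares a bar with the next section but does not change this unit's count.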